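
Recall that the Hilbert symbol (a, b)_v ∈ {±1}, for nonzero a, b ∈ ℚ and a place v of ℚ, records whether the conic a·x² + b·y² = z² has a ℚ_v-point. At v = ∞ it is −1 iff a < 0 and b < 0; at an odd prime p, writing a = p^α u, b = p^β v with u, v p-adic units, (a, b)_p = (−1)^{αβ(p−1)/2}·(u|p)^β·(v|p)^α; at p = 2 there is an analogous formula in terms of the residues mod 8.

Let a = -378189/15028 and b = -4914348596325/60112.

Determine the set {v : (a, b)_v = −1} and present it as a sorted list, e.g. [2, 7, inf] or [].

(a, b) ≡ (-60697, -81809) mod (ℚ^×)²; places V = {2, 3, 5, 7, 13, 17, 23, 29, 31, ∞}.
(a,b)_23: α=1, u≡13; β=2, v≡4 (mod 23); (13|23)=+1, (4|23)=+1; sign (−1)^0·+1^2·+1^1 = +1.
(a,b)_17: α=-2, u≡10; β=-2, v≡6 (mod 17); (10|17)=-1, (6|17)=-1; sign (−1)^0·-1^-2·-1^-2 = +1.
(a,b)_3: α=4, u≡2; β=10, v≡1 (mod 3); (2|3)=-1, (1|3)=+1; sign (−1)^0·-1^10·+1^4 = +1.
(a,b)_29: α=1, u≡16; β=1, v≡14 (mod 29); (16|29)=+1, (14|29)=-1; sign (−1)^0·+1^1·-1^1 = -1.
(a,b)_2: α=-2, β=-4; u≡7, v≡7 (mod 8); ε(u)ε(v)=1·1, αω(v)=-2·0, βω(u)=-4·0; sum ≡ 1  ⇒  -1.
(a,b)_7: α=1, u≡1; β=1, v≡6 (mod 7); (1|7)=+1, (6|7)=-1; sign (−1)^1·+1^1·-1^1 = +1.
(a,b)_5: α=0, u≡2; β=2, v≡1 (mod 5); (2|5)=-1, (1|5)=+1; sign (−1)^0·-1^2·+1^0 = +1.
(a,b)_13: α=-1, u≡6; β=-1, v≡3 (mod 13); (6|13)=-1, (3|13)=+1; sign (−1)^0·-1^-1·+1^-1 = -1.
(a,b)_∞: sgn(-60697)=−, sgn(-81809)=−, so -1.
(a,b)_31: α=0, u≡25; β=1, v≡26 (mod 31); (25|31)=+1, (26|31)=-1; sign (−1)^0·+1^1·-1^0 = +1.
Ram(-60697, -81809) = {2, 13, 29, ∞}; no ℚ_2-point on the conic.

[2, 13, 29, inf]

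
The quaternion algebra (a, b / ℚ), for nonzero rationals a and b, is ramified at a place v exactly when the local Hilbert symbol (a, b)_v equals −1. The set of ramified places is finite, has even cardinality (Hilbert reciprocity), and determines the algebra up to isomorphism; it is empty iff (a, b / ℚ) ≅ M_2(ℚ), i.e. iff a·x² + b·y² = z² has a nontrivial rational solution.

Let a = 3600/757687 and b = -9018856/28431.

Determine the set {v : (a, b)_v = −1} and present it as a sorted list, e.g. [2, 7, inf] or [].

[11, 13]

Mod squares: a ≡ 7, b ≡ -6006. Check v ∈ {∞, 2, 3, 5, 7, 11, 13, 47}.
v=3: a=3^2·(≡1), b=3^-7·(≡2) mod 3; (1|3)=+1, (2|3)=-1; (−1)^{2·-7·1}·(+1)^-7·(-1)^2 = +1.
v=∞: 7 > 0 and -6006 < 0  ⇒  (a,b)_∞ = +1.
v=11: a=11^0·(≡2), b=11^5·(≡3) mod 11; (2|11)=-1, (3|11)=+1; (−1)^{0·5·5}·(-1)^5·(+1)^0 = -1.
v=47: a=47^-2·(≡2), b=47^0·(≡30) mod 47; (2|47)=+1, (30|47)=-1; (−1)^{-2·0·23}·(+1)^0·(-1)^-2 = +1.
v=2: v_2(a)=4, v_2(b)=3; units ≡ 7, 5 (mod 8); ε·ε+αω+βω = 1·0+4·1+3·0 ≡ 0  ⇒  (a,b)_2 = +1.
v=7: a=7^-3·(≡4), b=7^1·(≡3) mod 7; (4|7)=+1, (3|7)=-1; (−1)^{-3·1·3}·(+1)^1·(-1)^-3 = +1.
v=5: a=5^2·(≡2), b=5^0·(≡4) mod 5; (2|5)=-1, (4|5)=+1; (−1)^{2·0·2}·(-1)^0·(+1)^2 = +1.
v=13: a=13^0·(≡8), b=13^-1·(≡8) mod 13; (8|13)=-1, (8|13)=-1; (−1)^{0·-1·6}·(-1)^-1·(-1)^0 = -1.
Ram(7, -6006) = {11, 13}; no ℚ_11-point on the conic.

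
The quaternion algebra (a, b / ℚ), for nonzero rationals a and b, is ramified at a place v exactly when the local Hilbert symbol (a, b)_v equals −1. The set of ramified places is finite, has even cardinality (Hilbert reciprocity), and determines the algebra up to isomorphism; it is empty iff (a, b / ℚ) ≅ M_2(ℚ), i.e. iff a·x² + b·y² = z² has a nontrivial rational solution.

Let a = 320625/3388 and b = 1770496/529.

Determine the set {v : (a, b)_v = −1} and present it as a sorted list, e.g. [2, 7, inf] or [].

(a, b) ≡ (399, 1729) mod (ℚ^×)²; places V = {2, 3, 5, 7, 11, 13, 19, 23, ∞}.
(a,b)_2: α=-2, β=10; u≡7, v≡1 (mod 8); ε(u)ε(v)=1·0, αω(v)=-2·0, βω(u)=10·0; sum ≡ 0  ⇒  +1.
(a,b)_3: α=3, u≡1; β=0, v≡1 (mod 3); (1|3)=+1, (1|3)=+1; sign (−1)^0·+1^0·+1^3 = +1.
(a,b)_13: α=0, u≡4; β=1, v≡12 (mod 13); (4|13)=+1, (12|13)=+1; sign (−1)^0·+1^1·+1^0 = +1.
(a,b)_7: α=-1, u≡4; β=1, v≡1 (mod 7); (4|7)=+1, (1|7)=+1; sign (−1)^1·+1^1·+1^-1 = -1.
(a,b)_11: α=-2, u≡5; β=0, v≡2 (mod 11); (5|11)=+1, (2|11)=-1; sign (−1)^0·+1^0·-1^-2 = +1.
(a,b)_∞: sgn(399)=+, sgn(1729)=+, so +1.
(a,b)_19: α=1, u≡10; β=1, v≡10 (mod 19); (10|19)=-1, (10|19)=-1; sign (−1)^1·-1^1·-1^1 = -1.
(a,b)_23: α=0, u≡4; β=-2, v≡2 (mod 23); (4|23)=+1, (2|23)=+1; sign (−1)^0·+1^-2·+1^0 = +1.
(a,b)_5: α=4, u≡1; β=0, v≡4 (mod 5); (1|5)=+1, (4|5)=+1; sign (−1)^0·+1^0·+1^4 = +1.
(399, 1729 / ℚ) ramifies at {7, 19}: a division algebra.

[7, 19]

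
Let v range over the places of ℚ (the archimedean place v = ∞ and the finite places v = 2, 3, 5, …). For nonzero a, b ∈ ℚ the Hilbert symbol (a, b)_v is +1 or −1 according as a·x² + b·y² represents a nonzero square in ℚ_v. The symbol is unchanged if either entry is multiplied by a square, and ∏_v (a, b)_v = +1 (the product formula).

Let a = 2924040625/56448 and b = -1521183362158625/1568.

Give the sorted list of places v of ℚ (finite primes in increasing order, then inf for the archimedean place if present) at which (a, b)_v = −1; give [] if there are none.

(a, b) ≡ (77330, -734653810) mod (ℚ^×)²; places V = {2, 3, 5, 7, 11, 17, 19, 23, 29, 31, 37, ∞}.
(a,b)_29: α=0, u≡25; β=1, v≡27 (mod 29); (25|29)=+1, (27|29)=-1; sign (−1)^0·+1^1·-1^0 = +1.
(a,b)_2: α=-7, β=-5; u≡1, v≡7 (mod 8); ε(u)ε(v)=0·1, αω(v)=-7·0, βω(u)=-5·0; sum ≡ 0  ⇒  +1.
(a,b)_19: α=1, u≡9; β=1, v≡11 (mod 19); (9|19)=+1, (11|19)=+1; sign (−1)^1·+1^1·+1^1 = -1.
(a,b)_3: α=-2, u≡2; β=0, v≡2 (mod 3); (2|3)=-1, (2|3)=-1; sign (−1)^0·-1^0·-1^-2 = +1.
(a,b)_37: α=1, u≡31; β=2, v≡23 (mod 37); (31|37)=-1, (23|37)=-1; sign (−1)^0·-1^2·-1^1 = -1.
(a,b)_23: α=0, u≡8; β=1, v≡19 (mod 23); (8|23)=+1, (19|23)=-1; sign (−1)^0·+1^1·-1^0 = +1.
(a,b)_7: α=-2, u≡4; β=-2, v≡6 (mod 7); (4|7)=+1, (6|7)=-1; sign (−1)^0·+1^-2·-1^-2 = +1.
(a,b)_17: α=0, u≡10; β=1, v≡5 (mod 17); (10|17)=-1, (5|17)=-1; sign (−1)^0·-1^1·-1^0 = -1.
(a,b)_∞: sgn(77330)=+, sgn(-734653810)=−, so +1.
(a,b)_5: α=5, u≡1; β=3, v≡2 (mod 5); (1|5)=+1, (2|5)=-1; sign (−1)^0·+1^3·-1^5 = -1.
(a,b)_31: α=0, u≡9; β=1, v≡26 (mod 31); (9|31)=+1, (26|31)=-1; sign (−1)^0·+1^1·-1^0 = +1.
(a,b)_11: α=3, u≡3; β=3, v≡7 (mod 11); (3|11)=+1, (7|11)=-1; sign (−1)^1·+1^3·-1^3 = +1.
(77330, -734653810 / ℚ) ramifies at {5, 17, 19, 37}: a division algebra.

[5, 17, 19, 37]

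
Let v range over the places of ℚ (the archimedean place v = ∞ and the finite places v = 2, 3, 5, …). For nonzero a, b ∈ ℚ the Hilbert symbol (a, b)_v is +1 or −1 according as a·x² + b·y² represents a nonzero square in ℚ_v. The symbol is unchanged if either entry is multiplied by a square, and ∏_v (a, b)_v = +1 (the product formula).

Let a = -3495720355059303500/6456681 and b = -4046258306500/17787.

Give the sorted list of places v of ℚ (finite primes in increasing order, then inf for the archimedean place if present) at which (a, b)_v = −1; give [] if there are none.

[5, 17, 31, inf]

Mod squares: a ≡ -46835, b ≡ -150195. Check v ∈ {∞, 2, 3, 5, 7, 11, 17, 19, 29, 31}.
v=∞: -46835 < 0 and -150195 < 0  ⇒  (a,b)_∞ = -1.
v=7: a=7^-2·(≡4), b=7^-2·(≡4) mod 7; (4|7)=+1, (4|7)=+1; (−1)^{-2·-2·3}·(+1)^-2·(+1)^-2 = +1.
v=31: a=31^6·(≡13), b=31^3·(≡12) mod 31; (13|31)=-1, (12|31)=-1; (−1)^{6·3·15}·(-1)^3·(-1)^6 = -1.
v=17: a=17^1·(≡8), b=17^1·(≡3) mod 17; (8|17)=+1, (3|17)=-1; (−1)^{1·1·8}·(+1)^1·(-1)^1 = -1.
v=3: a=3^-2·(≡1), b=3^-1·(≡2) mod 3; (1|3)=+1, (2|3)=-1; (−1)^{-2·-1·1}·(+1)^-1·(-1)^-2 = +1.
v=19: a=19^1·(≡5), b=19^1·(≡18) mod 19; (5|19)=+1, (18|19)=-1; (−1)^{1·1·9}·(+1)^1·(-1)^1 = +1.
v=5: a=5^3·(≡2), b=5^3·(≡4) mod 5; (2|5)=-1, (4|5)=+1; (−1)^{3·3·2}·(-1)^3·(+1)^3 = -1.
v=11: a=11^-4·(≡3), b=11^-2·(≡2) mod 11; (3|11)=+1, (2|11)=-1; (−1)^{-4·-2·5}·(+1)^-2·(-1)^-4 = +1.
v=2: v_2(a)=2, v_2(b)=2; units ≡ 5, 5 (mod 8); ε·ε+αω+βω = 0·0+2·1+2·1 ≡ 0  ⇒  (a,b)_2 = +1.
v=29: a=29^3·(≡7), b=29^2·(≡24) mod 29; (7|29)=+1, (24|29)=+1; (−1)^{3·2·14}·(+1)^2·(+1)^3 = +1.
Ram(-46835, -150195) = {5, 17, 31, ∞}; no ℚ_5-point on the conic.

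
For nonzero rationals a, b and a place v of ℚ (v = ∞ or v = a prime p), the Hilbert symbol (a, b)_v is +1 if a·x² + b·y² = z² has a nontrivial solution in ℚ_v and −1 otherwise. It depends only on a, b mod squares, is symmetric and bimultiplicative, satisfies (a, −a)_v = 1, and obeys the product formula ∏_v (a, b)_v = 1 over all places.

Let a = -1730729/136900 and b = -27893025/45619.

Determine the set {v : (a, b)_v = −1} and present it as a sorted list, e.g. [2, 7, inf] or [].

Mod squares: a ≡ -209, b ≡ -2451. Check v ∈ {∞, 2, 3, 5, 7, 11, 13, 19, 31, 37, 43}.
v=43: a=43^0·(≡9), b=43^1·(≡5) mod 43; (9|43)=+1, (5|43)=-1; (−1)^{0·1·21}·(+1)^1·(-1)^0 = +1.
v=5: a=5^-2·(≡1), b=5^2·(≡1) mod 5; (1|5)=+1, (1|5)=+1; (−1)^{-2·2·2}·(+1)^2·(+1)^-2 = +1.
v=∞: -209 < 0 and -2451 < 0  ⇒  (a,b)_∞ = -1.
v=7: a=7^2·(≡1), b=7^-4·(≡3) mod 7; (1|7)=+1, (3|7)=-1; (−1)^{2·-4·3}·(+1)^-4·(-1)^2 = +1.
v=13: a=13^2·(≡12), b=13^0·(≡11) mod 13; (12|13)=+1, (11|13)=-1; (−1)^{2·0·6}·(+1)^0·(-1)^2 = +1.
v=37: a=37^-2·(≡15), b=37^0·(≡10) mod 37; (15|37)=-1, (10|37)=+1; (−1)^{-2·0·18}·(-1)^0·(+1)^-2 = +1.
v=2: v_2(a)=-2, v_2(b)=0; units ≡ 7, 5 (mod 8); ε·ε+αω+βω = 1·0+-2·1+0·0 ≡ 0  ⇒  (a,b)_2 = +1.
v=31: a=31^0·(≡8), b=31^2·(≡15) mod 31; (8|31)=+1, (15|31)=-1; (−1)^{0·2·15}·(+1)^2·(-1)^0 = +1.
v=3: a=3^0·(≡1), b=3^3·(≡2) mod 3; (1|3)=+1, (2|3)=-1; (−1)^{0·3·1}·(+1)^3·(-1)^0 = +1.
v=19: a=19^1·(≡18), b=19^-1·(≡11) mod 19; (18|19)=-1, (11|19)=+1; (−1)^{1·-1·9}·(-1)^-1·(+1)^1 = +1.
v=11: a=11^1·(≡1), b=11^0·(≡8) mod 11; (1|11)=+1, (8|11)=-1; (−1)^{1·0·5}·(+1)^0·(-1)^1 = -1.
|Ram(-209, -2451)| = 2, even; anisotropic at {11, ∞}.

[11, inf]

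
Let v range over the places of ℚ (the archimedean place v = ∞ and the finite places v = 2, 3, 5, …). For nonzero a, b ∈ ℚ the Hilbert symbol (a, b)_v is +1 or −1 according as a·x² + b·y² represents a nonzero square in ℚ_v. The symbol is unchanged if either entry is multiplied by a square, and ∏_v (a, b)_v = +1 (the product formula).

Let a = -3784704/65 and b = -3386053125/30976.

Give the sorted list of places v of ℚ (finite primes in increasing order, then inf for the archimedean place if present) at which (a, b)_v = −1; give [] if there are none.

Mod squares: a ≡ -15015, b ≡ -1365. Check v ∈ {∞, 2, 3, 5, 7, 11, 13}.
v=2: v_2(a)=14, v_2(b)=-8; units ≡ 1, 3 (mod 8); ε·ε+αω+βω = 0·1+14·1+-8·0 ≡ 0  ⇒  (a,b)_2 = +1.
v=5: a=5^-1·(≡2), b=5^5·(≡3) mod 5; (2|5)=-1, (3|5)=-1; (−1)^{-1·5·2}·(-1)^5·(-1)^-1 = +1.
v=13: a=13^-1·(≡5), b=13^1·(≡10) mod 13; (5|13)=-1, (10|13)=+1; (−1)^{-1·1·6}·(-1)^1·(+1)^-1 = -1.
v=∞: -15015 < 0 and -1365 < 0  ⇒  (a,b)_∞ = -1.
v=7: a=7^1·(≡4), b=7^3·(≡1) mod 7; (4|7)=+1, (1|7)=+1; (−1)^{1·3·3}·(+1)^3·(+1)^1 = -1.
v=11: a=11^1·(≡6), b=11^-2·(≡6) mod 11; (6|11)=-1, (6|11)=-1; (−1)^{1·-2·5}·(-1)^-2·(-1)^1 = -1.
v=3: a=3^1·(≡2), b=3^5·(≡1) mod 3; (2|3)=-1, (1|3)=+1; (−1)^{1·5·1}·(-1)^5·(+1)^1 = +1.
(-15015, -1365 / ℚ) ramifies at {7, 11, 13, ∞}: a division algebra.

[7, 11, 13, inf]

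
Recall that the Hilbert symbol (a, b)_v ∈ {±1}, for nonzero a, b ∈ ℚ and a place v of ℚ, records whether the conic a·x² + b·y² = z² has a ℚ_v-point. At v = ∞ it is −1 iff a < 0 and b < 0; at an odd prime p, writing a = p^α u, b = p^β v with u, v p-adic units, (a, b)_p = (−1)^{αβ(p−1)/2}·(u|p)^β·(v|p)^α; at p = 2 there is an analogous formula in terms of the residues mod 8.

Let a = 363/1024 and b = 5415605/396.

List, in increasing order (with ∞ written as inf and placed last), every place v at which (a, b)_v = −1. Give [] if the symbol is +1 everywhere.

[2, 5, 17, 29]

(a, b) ≡ (3, 352495) mod (ℚ^×)²; places V = {2, 3, 5, 11, 13, 17, 29, ∞}.
(a,b)_∞: sgn(3)=+, sgn(352495)=+, so +1.
(a,b)_29: α=0, u≡21; β=1, v≡16 (mod 29); (21|29)=-1, (16|29)=+1; sign (−1)^0·-1^1·+1^0 = -1.
(a,b)_3: α=1, u≡1; β=-2, v≡1 (mod 3); (1|3)=+1, (1|3)=+1; sign (−1)^0·+1^-2·+1^1 = +1.
(a,b)_2: α=-10, β=-2; u≡3, v≡7 (mod 8); ε(u)ε(v)=1·1, αω(v)=-10·0, βω(u)=-2·1; sum ≡ 1  ⇒  -1.
(a,b)_17: α=0, u≡10; β=1, v≡14 (mod 17); (10|17)=-1, (14|17)=-1; sign (−1)^0·-1^1·-1^0 = -1.
(a,b)_11: α=2, u≡3; β=-1, v≡10 (mod 11); (3|11)=+1, (10|11)=-1; sign (−1)^0·+1^-1·-1^2 = +1.
(a,b)_5: α=0, u≡2; β=1, v≡1 (mod 5); (2|5)=-1, (1|5)=+1; sign (−1)^0·-1^1·+1^0 = -1.
(a,b)_13: α=0, u≡9; β=3, v≡10 (mod 13); (9|13)=+1, (10|13)=+1; sign (−1)^0·+1^3·+1^0 = +1.
(3, 352495 / ℚ) ramifies at {2, 5, 17, 29}: a division algebra.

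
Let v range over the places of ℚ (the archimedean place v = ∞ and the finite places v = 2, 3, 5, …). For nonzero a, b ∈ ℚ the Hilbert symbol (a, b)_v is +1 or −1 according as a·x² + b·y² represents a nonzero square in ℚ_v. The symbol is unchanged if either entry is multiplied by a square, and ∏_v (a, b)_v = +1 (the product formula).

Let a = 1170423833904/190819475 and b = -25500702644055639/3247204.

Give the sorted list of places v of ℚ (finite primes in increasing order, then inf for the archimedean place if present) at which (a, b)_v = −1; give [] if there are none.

Mod squares: a ≡ 209, b ≡ -8151. Check v ∈ {∞, 2, 3, 5, 7, 11, 13, 17, 19, 31, 37, 43, 53}.
v=3: a=3^2·(≡2), b=3^3·(≡1) mod 3; (2|3)=-1, (1|3)=+1; (−1)^{2·3·1}·(-1)^3·(+1)^2 = -1.
v=53: a=53^0·(≡27), b=53^-2·(≡38) mod 53; (27|53)=-1, (38|53)=+1; (−1)^{0·-2·26}·(-1)^-2·(+1)^0 = +1.
v=2: v_2(a)=4, v_2(b)=-2; units ≡ 1, 1 (mod 8); ε·ε+αω+βω = 0·0+4·0+-2·0 ≡ 0  ⇒  (a,b)_2 = +1.
v=∞: 209 > 0 and -8151 < 0  ⇒  (a,b)_∞ = +1.
v=37: a=37^2·(≡29), b=37^0·(≡21) mod 37; (29|37)=-1, (21|37)=+1; (−1)^{2·0·18}·(-1)^0·(+1)^2 = +1.
v=11: a=11^-1·(≡10), b=11^3·(≡10) mod 11; (10|11)=-1, (10|11)=-1; (−1)^{-1·3·5}·(-1)^3·(-1)^-1 = -1.
v=7: a=7^-4·(≡6), b=7^2·(≡1) mod 7; (6|7)=-1, (1|7)=+1; (−1)^{-4·2·3}·(-1)^2·(+1)^-4 = +1.
v=19: a=19^1·(≡4), b=19^3·(≡14) mod 19; (4|19)=+1, (14|19)=-1; (−1)^{1·3·9}·(+1)^3·(-1)^1 = +1.
v=5: a=5^-2·(≡1), b=5^0·(≡4) mod 5; (1|5)=+1, (4|5)=+1; (−1)^{-2·0·2}·(+1)^0·(+1)^-2 = +1.
v=31: a=31^0·(≡11), b=31^2·(≡9) mod 31; (11|31)=-1, (9|31)=+1; (−1)^{0·2·15}·(-1)^2·(+1)^0 = +1.
v=13: a=13^2·(≡10), b=13^3·(≡3) mod 13; (10|13)=+1, (3|13)=+1; (−1)^{2·3·6}·(+1)^3·(+1)^2 = +1.
v=43: a=43^2·(≡20), b=43^0·(≡27) mod 43; (20|43)=-1, (27|43)=-1; (−1)^{2·0·21}·(-1)^0·(-1)^2 = +1.
v=17: a=17^-2·(≡14), b=17^-2·(≡15) mod 17; (14|17)=-1, (15|17)=+1; (−1)^{-2·-2·8}·(-1)^-2·(+1)^-2 = +1.
Ram(209, -8151) = {3, 11}; no ℚ_3-point on the conic.

[3, 11]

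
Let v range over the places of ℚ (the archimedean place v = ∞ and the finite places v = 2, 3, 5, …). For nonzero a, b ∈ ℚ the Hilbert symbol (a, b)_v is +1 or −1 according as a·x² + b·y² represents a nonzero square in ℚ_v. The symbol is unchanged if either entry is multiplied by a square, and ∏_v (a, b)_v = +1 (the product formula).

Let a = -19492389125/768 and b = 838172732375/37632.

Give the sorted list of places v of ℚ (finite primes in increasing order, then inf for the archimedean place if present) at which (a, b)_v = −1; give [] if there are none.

[5, 43]

(a, b) ≡ (-10455, 449565) mod (ℚ^×)²; places V = {2, 3, 5, 7, 11, 17, 41, 43, ∞}.
(a,b)_7: α=0, u≡3; β=-2, v≡4 (mod 7); (3|7)=-1, (4|7)=+1; sign (−1)^0·-1^-2·+1^0 = +1.
(a,b)_17: α=1, u≡10; β=1, v≡11 (mod 17); (10|17)=-1, (11|17)=-1; sign (−1)^0·-1^1·-1^1 = +1.
(a,b)_2: α=-8, β=-8; u≡1, v≡5 (mod 8); ε(u)ε(v)=0·0, αω(v)=-8·1, βω(u)=-8·0; sum ≡ 0  ⇒  +1.
(a,b)_3: α=-1, u≡1; β=-1, v≡2 (mod 3); (1|3)=+1, (2|3)=-1; sign (−1)^1·+1^-1·-1^-1 = +1.
(a,b)_43: α=2, u≡5; β=3, v≡35 (mod 43); (5|43)=-1, (35|43)=+1; sign (−1)^0·-1^3·+1^2 = -1.
(a,b)_5: α=3, u≡4; β=3, v≡2 (mod 5); (4|5)=+1, (2|5)=-1; sign (−1)^0·+1^3·-1^3 = -1.
(a,b)_41: α=1, u≡20; β=1, v≡36 (mod 41); (20|41)=+1, (36|41)=+1; sign (−1)^0·+1^1·+1^1 = +1.
(a,b)_∞: sgn(-10455)=−, sgn(449565)=+, so +1.
(a,b)_11: α=2, u≡8; β=2, v≡6 (mod 11); (8|11)=-1, (6|11)=-1; sign (−1)^0·-1^2·-1^2 = +1.
|Ram(-10455, 449565)| = 2, even; anisotropic at {5, 43}.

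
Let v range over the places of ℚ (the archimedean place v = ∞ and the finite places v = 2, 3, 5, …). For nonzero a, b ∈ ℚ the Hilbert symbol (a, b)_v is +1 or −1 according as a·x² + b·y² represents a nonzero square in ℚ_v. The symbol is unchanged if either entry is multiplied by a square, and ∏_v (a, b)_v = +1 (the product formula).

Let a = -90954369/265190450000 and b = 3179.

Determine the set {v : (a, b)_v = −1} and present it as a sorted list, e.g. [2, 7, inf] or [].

(a, b) ≡ (-5, 11) mod (ℚ^×)²; places V = {2, 3, 5, 7, 11, 17, 47, ∞}.
(a,b)_5: α=-5, u≡4; β=0, v≡4 (mod 5); (4|5)=+1, (4|5)=+1; sign (−1)^0·+1^0·+1^-5 = +1.
(a,b)_7: α=-4, u≡4; β=0, v≡1 (mod 7); (4|7)=+1, (1|7)=+1; sign (−1)^0·+1^0·+1^-4 = +1.
(a,b)_47: α=-2, u≡24; β=0, v≡30 (mod 47); (24|47)=+1, (30|47)=-1; sign (−1)^0·+1^0·-1^-2 = +1.
(a,b)_3: α=2, u≡1; β=0, v≡2 (mod 3); (1|3)=+1, (2|3)=-1; sign (−1)^0·+1^0·-1^2 = +1.
(a,b)_∞: sgn(-5)=−, sgn(11)=+, so +1.
(a,b)_2: α=-4, β=0; u≡3, v≡3 (mod 8); ε(u)ε(v)=1·1, αω(v)=-4·1, βω(u)=0·1; sum ≡ 1  ⇒  -1.
(a,b)_17: α=4, u≡10; β=2, v≡11 (mod 17); (10|17)=-1, (11|17)=-1; sign (−1)^0·-1^2·-1^4 = +1.
(a,b)_11: α=2, u≡6; β=1, v≡3 (mod 11); (6|11)=-1, (3|11)=+1; sign (−1)^0·-1^1·+1^2 = -1.
Ram(-5, 11) = {2, 11}; no ℚ_2-point on the conic.

[2, 11]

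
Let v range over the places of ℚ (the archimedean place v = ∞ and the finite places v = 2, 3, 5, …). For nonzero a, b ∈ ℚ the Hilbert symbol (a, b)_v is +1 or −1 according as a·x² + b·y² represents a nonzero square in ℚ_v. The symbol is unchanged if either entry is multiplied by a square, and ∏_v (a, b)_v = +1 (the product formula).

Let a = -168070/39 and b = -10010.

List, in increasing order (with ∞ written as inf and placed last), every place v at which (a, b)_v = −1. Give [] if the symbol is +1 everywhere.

[2, 5, 13, inf]

Mod squares: a ≡ -2730, b ≡ -10010. Check v ∈ {∞, 2, 3, 5, 7, 11, 13}.
v=11: a=11^0·(≡9), b=11^1·(≡3) mod 11; (9|11)=+1, (3|11)=+1; (−1)^{0·1·5}·(+1)^1·(+1)^0 = +1.
v=2: v_2(a)=1, v_2(b)=1; units ≡ 3, 3 (mod 8); ε·ε+αω+βω = 1·1+1·1+1·1 ≡ 1  ⇒  (a,b)_2 = -1.
v=∞: -2730 < 0 and -10010 < 0  ⇒  (a,b)_∞ = -1.
v=13: a=13^-1·(≡11), b=13^1·(≡10) mod 13; (11|13)=-1, (10|13)=+1; (−1)^{-1·1·6}·(-1)^1·(+1)^-1 = -1.
v=5: a=5^1·(≡4), b=5^1·(≡3) mod 5; (4|5)=+1, (3|5)=-1; (−1)^{1·1·2}·(+1)^1·(-1)^1 = -1.
v=3: a=3^-1·(≡2), b=3^0·(≡1) mod 3; (2|3)=-1, (1|3)=+1; (−1)^{-1·0·1}·(-1)^0·(+1)^-1 = +1.
v=7: a=7^5·(≡1), b=7^1·(≡5) mod 7; (1|7)=+1, (5|7)=-1; (−1)^{5·1·3}·(+1)^1·(-1)^5 = +1.
Ram(-2730, -10010) = {2, 5, 13, ∞}; no ℚ_2-point on the conic.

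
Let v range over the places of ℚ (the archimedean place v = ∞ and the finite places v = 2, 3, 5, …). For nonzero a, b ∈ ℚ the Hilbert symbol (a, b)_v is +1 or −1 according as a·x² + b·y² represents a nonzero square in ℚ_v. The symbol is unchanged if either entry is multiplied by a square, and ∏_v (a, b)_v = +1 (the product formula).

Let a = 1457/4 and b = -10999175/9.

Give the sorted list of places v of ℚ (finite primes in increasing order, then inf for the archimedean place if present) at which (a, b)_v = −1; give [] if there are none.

(a, b) ≡ (1457, -439967) mod (ℚ^×)²; places V = {2, 3, 5, 11, 23, 31, 37, 47, ∞}.
(a,b)_5: α=0, u≡3; β=2, v≡2 (mod 5); (3|5)=-1, (2|5)=-1; sign (−1)^0·-1^2·-1^0 = +1.
(a,b)_47: α=1, u≡43; β=1, v≡30 (mod 47); (43|47)=-1, (30|47)=-1; sign (−1)^1·-1^1·-1^1 = -1.
(a,b)_11: α=0, u≡4; β=1, v≡7 (mod 11); (4|11)=+1, (7|11)=-1; sign (−1)^0·+1^1·-1^0 = +1.
(a,b)_23: α=0, u≡2; β=1, v≡22 (mod 23); (2|23)=+1, (22|23)=-1; sign (−1)^0·+1^1·-1^0 = +1.
(a,b)_2: α=-2, β=0; u≡1, v≡1 (mod 8); ε(u)ε(v)=0·0, αω(v)=-2·0, βω(u)=0·0; sum ≡ 0  ⇒  +1.
(a,b)_∞: sgn(1457)=+, sgn(-439967)=−, so +1.
(a,b)_3: α=0, u≡2; β=-2, v≡1 (mod 3); (2|3)=-1, (1|3)=+1; sign (−1)^0·-1^-2·+1^0 = +1.
(a,b)_37: α=0, u≡22; β=1, v≡31 (mod 37); (22|37)=-1, (31|37)=-1; sign (−1)^0·-1^1·-1^0 = -1.
(a,b)_31: α=1, u≡4; β=0, v≡10 (mod 31); (4|31)=+1, (10|31)=+1; sign (−1)^0·+1^0·+1^1 = +1.
Ram(1457, -439967) = {37, 47}; no ℚ_37-point on the conic.

[37, 47]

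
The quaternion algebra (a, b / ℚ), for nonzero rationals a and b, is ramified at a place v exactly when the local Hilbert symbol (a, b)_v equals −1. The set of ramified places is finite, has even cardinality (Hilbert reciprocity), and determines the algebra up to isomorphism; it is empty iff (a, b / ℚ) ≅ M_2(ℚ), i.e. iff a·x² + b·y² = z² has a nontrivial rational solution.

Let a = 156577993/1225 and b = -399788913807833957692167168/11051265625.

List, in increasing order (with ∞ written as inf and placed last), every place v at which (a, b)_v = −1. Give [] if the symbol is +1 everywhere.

(a, b) ≡ (7657, -437) mod (ℚ^×)²; places V = {2, 3, 5, 7, 11, 13, 19, 23, 29, 31, ∞}.
(a,b)_11: α=2, u≡1; β=4, v≡1 (mod 11); (1|11)=+1, (1|11)=+1; sign (−1)^0·+1^4·+1^2 = +1.
(a,b)_13: α=3, u≡1; β=8, v≡6 (mod 13); (1|13)=+1, (6|13)=-1; sign (−1)^0·+1^8·-1^3 = -1.
(a,b)_∞: sgn(7657)=+, sgn(-437)=−, so +1.
(a,b)_5: α=-2, u≡2; β=-6, v≡2 (mod 5); (2|5)=-1, (2|5)=-1; sign (−1)^0·-1^-6·-1^-2 = +1.
(a,b)_2: α=0, β=10; u≡1, v≡3 (mod 8); ε(u)ε(v)=0·1, αω(v)=0·1, βω(u)=10·0; sum ≡ 0  ⇒  +1.
(a,b)_29: α=0, u≡13; β=-4, v≡17 (mod 29); (13|29)=+1, (17|29)=-1; sign (−1)^0·+1^-4·-1^0 = +1.
(a,b)_19: α=1, u≡17; β=1, v≡8 (mod 19); (17|19)=+1, (8|19)=-1; sign (−1)^1·+1^1·-1^1 = +1.
(a,b)_7: α=-2, u≡3; β=0, v≡1 (mod 7); (3|7)=-1, (1|7)=+1; sign (−1)^0·-1^0·+1^-2 = +1.
(a,b)_3: α=0, u≡1; β=4, v≡1 (mod 3); (1|3)=+1, (1|3)=+1; sign (−1)^0·+1^4·+1^0 = +1.
(a,b)_31: α=1, u≡22; β=4, v≡10 (mod 31); (22|31)=-1, (10|31)=+1; sign (−1)^0·-1^4·+1^1 = +1.
(a,b)_23: α=0, u≡7; β=1, v≡8 (mod 23); (7|23)=-1, (8|23)=+1; sign (−1)^0·-1^1·+1^0 = -1.
|Ram(7657, -437)| = 2, even; anisotropic at {13, 23}.

[13, 23]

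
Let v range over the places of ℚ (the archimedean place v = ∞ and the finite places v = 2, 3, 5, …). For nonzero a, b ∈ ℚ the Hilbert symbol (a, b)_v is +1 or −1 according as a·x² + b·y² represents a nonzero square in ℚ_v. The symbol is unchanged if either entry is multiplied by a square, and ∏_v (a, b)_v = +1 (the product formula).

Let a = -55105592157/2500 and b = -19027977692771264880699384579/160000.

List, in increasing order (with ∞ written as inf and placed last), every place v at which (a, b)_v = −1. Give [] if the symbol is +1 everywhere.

[7, 17, 31, inf]

(a, b) ≡ (-50602013, -7228859) mod (ℚ^×)²; places V = {2, 3, 5, 7, 11, 17, 29, 31, 43, ∞}.
(a,b)_31: α=1, u≡15; β=3, v≡23 (mod 31); (15|31)=-1, (23|31)=-1; sign (−1)^1·-1^3·-1^1 = -1.
(a,b)_3: α=2, u≡1; β=10, v≡1 (mod 3); (1|3)=+1, (1|3)=+1; sign (−1)^0·+1^10·+1^2 = +1.
(a,b)_17: α=1, u≡9; β=3, v≡10 (mod 17); (9|17)=+1, (10|17)=-1; sign (−1)^0·+1^3·-1^1 = -1.
(a,b)_∞: sgn(-50602013)=−, sgn(-7228859)=−, so -1.
(a,b)_11: α=3, u≡7; β=7, v≡4 (mod 11); (7|11)=-1, (4|11)=+1; sign (−1)^1·-1^7·+1^3 = +1.
(a,b)_2: α=-2, β=-8; u≡3, v≡5 (mod 8); ε(u)ε(v)=1·0, αω(v)=-2·1, βω(u)=-8·1; sum ≡ 0  ⇒  +1.
(a,b)_43: α=1, u≡34; β=3, v≡1 (mod 43); (34|43)=-1, (1|43)=+1; sign (−1)^1·-1^3·+1^1 = +1.
(a,b)_7: α=1, u≡3; β=2, v≡5 (mod 7); (3|7)=-1, (5|7)=-1; sign (−1)^0·-1^2·-1^1 = -1.
(a,b)_5: α=-4, u≡2; β=-4, v≡1 (mod 5); (2|5)=-1, (1|5)=+1; sign (−1)^0·-1^-4·+1^-4 = +1.
(a,b)_29: α=1, u≡1; β=1, v≡23 (mod 29); (1|29)=+1, (23|29)=+1; sign (−1)^0·+1^1·+1^1 = +1.
|Ram(-50602013, -7228859)| = 4, even; anisotropic at {7, 17, 31, ∞}.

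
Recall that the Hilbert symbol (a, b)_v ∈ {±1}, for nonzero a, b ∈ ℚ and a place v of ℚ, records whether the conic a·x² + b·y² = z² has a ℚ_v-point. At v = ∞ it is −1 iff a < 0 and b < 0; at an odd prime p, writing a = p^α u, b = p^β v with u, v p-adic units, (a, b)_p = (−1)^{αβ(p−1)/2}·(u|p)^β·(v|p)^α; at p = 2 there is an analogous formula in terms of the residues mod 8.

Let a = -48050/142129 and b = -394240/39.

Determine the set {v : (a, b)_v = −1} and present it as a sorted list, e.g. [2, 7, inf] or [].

(a, b) ≡ (-2, -15015) mod (ℚ^×)²; places V = {2, 3, 5, 7, 11, 13, 29, 31, ∞}.
(a,b)_11: α=0, u≡1; β=1, v≡7 (mod 11); (1|11)=+1, (7|11)=-1; sign (−1)^0·+1^1·-1^0 = +1.
(a,b)_5: α=2, u≡2; β=1, v≡3 (mod 5); (2|5)=-1, (3|5)=-1; sign (−1)^0·-1^1·-1^2 = -1.
(a,b)_7: α=0, u≡5; β=1, v≡4 (mod 7); (5|7)=-1, (4|7)=+1; sign (−1)^0·-1^1·+1^0 = -1.
(a,b)_3: α=0, u≡1; β=-1, v≡2 (mod 3); (1|3)=+1, (2|3)=-1; sign (−1)^0·+1^-1·-1^0 = +1.
(a,b)_13: α=-2, u≡7; β=-1, v≡8 (mod 13); (7|13)=-1, (8|13)=-1; sign (−1)^0·-1^-1·-1^-2 = -1.
(a,b)_31: α=2, u≡29; β=0, v≡10 (mod 31); (29|31)=-1, (10|31)=+1; sign (−1)^0·-1^0·+1^2 = +1.
(a,b)_∞: sgn(-2)=−, sgn(-15015)=−, so -1.
(a,b)_29: α=-2, u≡11; β=0, v≡16 (mod 29); (11|29)=-1, (16|29)=+1; sign (−1)^0·-1^0·+1^-2 = +1.
(a,b)_2: α=1, β=10; u≡7, v≡1 (mod 8); ε(u)ε(v)=1·0, αω(v)=1·0, βω(u)=10·0; sum ≡ 0  ⇒  +1.
(-2, -15015 / ℚ) ramifies at {5, 7, 13, ∞}: a division algebra.

[5, 7, 13, inf]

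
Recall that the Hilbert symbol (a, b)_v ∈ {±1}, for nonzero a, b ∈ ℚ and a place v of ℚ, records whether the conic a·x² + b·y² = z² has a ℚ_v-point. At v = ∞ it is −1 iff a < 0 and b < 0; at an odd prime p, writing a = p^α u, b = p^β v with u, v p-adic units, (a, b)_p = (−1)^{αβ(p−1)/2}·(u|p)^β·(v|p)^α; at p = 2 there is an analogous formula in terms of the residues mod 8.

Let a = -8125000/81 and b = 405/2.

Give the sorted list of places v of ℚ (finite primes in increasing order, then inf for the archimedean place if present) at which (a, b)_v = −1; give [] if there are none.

[2, 5]

Mod squares: a ≡ -130, b ≡ 10. Check v ∈ {∞, 2, 3, 5, 13}.
v=3: a=3^-4·(≡2), b=3^4·(≡1) mod 3; (2|3)=-1, (1|3)=+1; (−1)^{-4·4·1}·(-1)^4·(+1)^-4 = +1.
v=∞: -130 < 0 and 10 > 0  ⇒  (a,b)_∞ = +1.
v=5: a=5^7·(≡1), b=5^1·(≡3) mod 5; (1|5)=+1, (3|5)=-1; (−1)^{7·1·2}·(+1)^1·(-1)^7 = -1.
v=2: v_2(a)=3, v_2(b)=-1; units ≡ 7, 5 (mod 8); ε·ε+αω+βω = 1·0+3·1+-1·0 ≡ 1  ⇒  (a,b)_2 = -1.
v=13: a=13^1·(≡9), b=13^0·(≡1) mod 13; (9|13)=+1, (1|13)=+1; (−1)^{1·0·6}·(+1)^0·(+1)^1 = +1.
Ram(-130, 10) = {2, 5}; no ℚ_2-point on the conic.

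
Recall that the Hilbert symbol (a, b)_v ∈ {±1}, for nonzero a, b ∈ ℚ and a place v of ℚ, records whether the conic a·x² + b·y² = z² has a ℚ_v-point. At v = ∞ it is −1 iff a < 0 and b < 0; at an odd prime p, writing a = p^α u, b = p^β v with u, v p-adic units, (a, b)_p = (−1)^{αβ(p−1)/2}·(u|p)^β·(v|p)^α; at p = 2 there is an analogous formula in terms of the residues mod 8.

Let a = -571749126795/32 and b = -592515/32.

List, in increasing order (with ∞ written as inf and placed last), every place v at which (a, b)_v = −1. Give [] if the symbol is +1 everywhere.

Mod squares: a ≡ -3990, b ≡ -14630. Check v ∈ {∞, 2, 3, 5, 7, 11, 19}.
v=19: a=19^3·(≡13), b=19^1·(≡1) mod 19; (13|19)=-1, (1|19)=+1; (−1)^{3·1·9}·(-1)^1·(+1)^3 = +1.
v=3: a=3^9·(≡2), b=3^4·(≡1) mod 3; (2|3)=-1, (1|3)=+1; (−1)^{9·4·1}·(-1)^4·(+1)^9 = +1.
v=11: a=11^2·(≡4), b=11^1·(≡9) mod 11; (4|11)=+1, (9|11)=+1; (−1)^{2·1·5}·(+1)^1·(+1)^2 = +1.
v=7: a=7^1·(≡1), b=7^1·(≡5) mod 7; (1|7)=+1, (5|7)=-1; (−1)^{1·1·3}·(+1)^1·(-1)^1 = +1.
v=2: v_2(a)=-5, v_2(b)=-5; units ≡ 5, 5 (mod 8); ε·ε+αω+βω = 0·0+-5·1+-5·1 ≡ 0  ⇒  (a,b)_2 = +1.
v=5: a=5^1·(≡3), b=5^1·(≡1) mod 5; (3|5)=-1, (1|5)=+1; (−1)^{1·1·2}·(-1)^1·(+1)^1 = -1.
v=∞: -3990 < 0 and -14630 < 0  ⇒  (a,b)_∞ = -1.
(-3990, -14630 / ℚ) ramifies at {5, ∞}: a division algebra.

[5, inf]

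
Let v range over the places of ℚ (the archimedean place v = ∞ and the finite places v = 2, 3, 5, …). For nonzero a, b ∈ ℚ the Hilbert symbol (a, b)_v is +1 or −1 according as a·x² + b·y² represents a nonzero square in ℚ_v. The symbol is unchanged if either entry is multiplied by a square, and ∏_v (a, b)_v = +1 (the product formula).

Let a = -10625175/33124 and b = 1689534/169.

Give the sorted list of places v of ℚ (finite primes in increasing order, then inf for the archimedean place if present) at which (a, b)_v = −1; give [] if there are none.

[7, 23]

Mod squares: a ≡ -583, b ≡ 187726. Check v ∈ {∞, 2, 3, 5, 7, 11, 13, 23, 53}.
v=53: a=53^1·(≡29), b=53^1·(≡29) mod 53; (29|53)=+1, (29|53)=+1; (−1)^{1·1·26}·(+1)^1·(+1)^1 = +1.
v=∞: -583 < 0 and 187726 > 0  ⇒  (a,b)_∞ = +1.
v=23: a=23^0·(≡5), b=23^1·(≡11) mod 23; (5|23)=-1, (11|23)=-1; (−1)^{0·1·11}·(-1)^1·(-1)^0 = -1.
v=2: v_2(a)=-2, v_2(b)=1; units ≡ 1, 7 (mod 8); ε·ε+αω+βω = 0·1+-2·0+1·0 ≡ 0  ⇒  (a,b)_2 = +1.
v=7: a=7^-2·(≡5), b=7^1·(≡2) mod 7; (5|7)=-1, (2|7)=+1; (−1)^{-2·1·3}·(-1)^1·(+1)^-2 = -1.
v=3: a=3^6·(≡2), b=3^2·(≡1) mod 3; (2|3)=-1, (1|3)=+1; (−1)^{6·2·1}·(-1)^2·(+1)^6 = +1.
v=11: a=11^1·(≡6), b=11^1·(≡3) mod 11; (6|11)=-1, (3|11)=+1; (−1)^{1·1·5}·(-1)^1·(+1)^1 = +1.
v=13: a=13^-2·(≡11), b=13^-2·(≡2) mod 13; (11|13)=-1, (2|13)=-1; (−1)^{-2·-2·6}·(-1)^-2·(-1)^-2 = +1.
v=5: a=5^2·(≡2), b=5^0·(≡1) mod 5; (2|5)=-1, (1|5)=+1; (−1)^{2·0·2}·(-1)^0·(+1)^2 = +1.
(-583, 187726 / ℚ) ramifies at {7, 23}: a division algebra.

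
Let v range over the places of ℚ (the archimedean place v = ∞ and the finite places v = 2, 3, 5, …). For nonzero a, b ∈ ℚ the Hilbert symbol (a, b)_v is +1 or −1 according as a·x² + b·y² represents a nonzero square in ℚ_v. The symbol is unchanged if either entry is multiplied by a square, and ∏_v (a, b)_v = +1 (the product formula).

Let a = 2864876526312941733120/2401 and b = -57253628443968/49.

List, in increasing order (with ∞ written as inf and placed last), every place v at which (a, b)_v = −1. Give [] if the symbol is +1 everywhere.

(a, b) ≡ (198645, -821476533) mod (ℚ^×)²; places V = {2, 3, 5, 7, 11, 17, 19, 23, 29, 31, 41, ∞}.
(a,b)_2: α=8, β=6; u≡5, v≡3 (mod 8); ε(u)ε(v)=0·1, αω(v)=8·1, βω(u)=6·1; sum ≡ 0  ⇒  +1.
(a,b)_19: α=1, u≡5; β=1, v≡12 (mod 19); (5|19)=+1, (12|19)=-1; sign (−1)^1·+1^1·-1^1 = +1.
(a,b)_5: α=1, u≡4; β=0, v≡3 (mod 5); (4|5)=+1, (3|5)=-1; sign (−1)^0·+1^0·-1^1 = -1.
(a,b)_3: α=3, u≡2; β=3, v≡2 (mod 3); (2|3)=-1, (2|3)=-1; sign (−1)^1·-1^3·-1^3 = -1.
(a,b)_7: α=-4, u≡3; β=-2, v≡2 (mod 7); (3|7)=-1, (2|7)=+1; sign (−1)^0·-1^-2·+1^-4 = +1.
(a,b)_31: α=2, u≡14; β=1, v≡27 (mod 31); (14|31)=+1, (27|31)=-1; sign (−1)^0·+1^1·-1^2 = +1.
(a,b)_∞: sgn(198645)=+, sgn(-821476533)=−, so +1.
(a,b)_23: α=2, u≡7; β=1, v≡14 (mod 23); (7|23)=-1, (14|23)=-1; sign (−1)^0·-1^1·-1^2 = -1.
(a,b)_29: α=2, u≡24; β=1, v≡12 (mod 29); (24|29)=+1, (12|29)=-1; sign (−1)^0·+1^1·-1^2 = +1.
(a,b)_41: α=1, u≡38; β=1, v≡5 (mod 41); (38|41)=-1, (5|41)=+1; sign (−1)^0·-1^1·+1^1 = -1.
(a,b)_11: α=4, u≡6; β=2, v≡6 (mod 11); (6|11)=-1, (6|11)=-1; sign (−1)^0·-1^2·-1^4 = +1.
(a,b)_17: α=1, u≡7; β=1, v≡5 (mod 17); (7|17)=-1, (5|17)=-1; sign (−1)^0·-1^1·-1^1 = +1.
(198645, -821476533 / ℚ) ramifies at {3, 5, 23, 41}: a division algebra.

[3, 5, 23, 41]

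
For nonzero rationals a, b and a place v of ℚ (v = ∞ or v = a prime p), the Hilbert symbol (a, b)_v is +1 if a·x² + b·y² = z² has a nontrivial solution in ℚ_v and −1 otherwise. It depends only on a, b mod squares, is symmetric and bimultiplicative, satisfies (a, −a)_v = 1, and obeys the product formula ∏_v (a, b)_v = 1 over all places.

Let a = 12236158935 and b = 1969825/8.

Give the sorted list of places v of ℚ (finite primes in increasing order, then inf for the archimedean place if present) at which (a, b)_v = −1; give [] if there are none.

Mod squares: a ≡ 1616615, b ≡ 157586. Check v ∈ {∞, 2, 3, 5, 7, 11, 13, 17, 19, 29}.
v=11: a=11^1·(≡5), b=11^1·(≡9) mod 11; (5|11)=+1, (9|11)=+1; (−1)^{1·1·5}·(+1)^1·(+1)^1 = -1.
v=2: v_2(a)=0, v_2(b)=-3; units ≡ 7, 1 (mod 8); ε·ε+αω+βω = 1·0+0·0+-3·0 ≡ 0  ⇒  (a,b)_2 = +1.
v=7: a=7^1·(≡2), b=7^0·(≡4) mod 7; (2|7)=+1, (4|7)=+1; (−1)^{1·0·3}·(+1)^0·(+1)^1 = +1.
v=13: a=13^1·(≡4), b=13^1·(≡11) mod 13; (4|13)=+1, (11|13)=-1; (−1)^{1·1·6}·(+1)^1·(-1)^1 = -1.
v=∞: 1616615 > 0 and 157586 > 0  ⇒  (a,b)_∞ = +1.
v=29: a=29^2·(≡3), b=29^1·(≡19) mod 29; (3|29)=-1, (19|29)=-1; (−1)^{2·1·14}·(-1)^1·(-1)^2 = -1.
v=3: a=3^2·(≡2), b=3^0·(≡2) mod 3; (2|3)=-1, (2|3)=-1; (−1)^{2·0·1}·(-1)^0·(-1)^2 = +1.
v=19: a=19^1·(≡2), b=19^1·(≡18) mod 19; (2|19)=-1, (18|19)=-1; (−1)^{1·1·9}·(-1)^1·(-1)^1 = -1.
v=5: a=5^1·(≡2), b=5^2·(≡1) mod 5; (2|5)=-1, (1|5)=+1; (−1)^{1·2·2}·(-1)^2·(+1)^1 = +1.
v=17: a=17^1·(≡5), b=17^0·(≡15) mod 17; (5|17)=-1, (15|17)=+1; (−1)^{1·0·8}·(-1)^0·(+1)^1 = +1.
Ram(1616615, 157586) = {11, 13, 19, 29}; no ℚ_11-point on the conic.

[11, 13, 19, 29]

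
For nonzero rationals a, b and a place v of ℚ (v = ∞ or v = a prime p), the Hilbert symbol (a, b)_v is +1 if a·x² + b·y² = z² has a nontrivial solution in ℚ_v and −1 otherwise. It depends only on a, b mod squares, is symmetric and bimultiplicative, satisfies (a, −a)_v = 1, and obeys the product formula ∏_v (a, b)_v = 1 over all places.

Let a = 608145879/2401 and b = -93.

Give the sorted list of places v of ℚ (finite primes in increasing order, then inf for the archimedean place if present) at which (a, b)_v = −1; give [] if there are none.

[2, 11]

Mod squares: a ≡ 17391, b ≡ -93. Check v ∈ {∞, 2, 3, 7, 11, 17, 31}.
v=3: a=3^1·(≡1), b=3^1·(≡2) mod 3; (1|3)=+1, (2|3)=-1; (−1)^{1·1·1}·(+1)^1·(-1)^1 = +1.
v=11: a=11^3·(≡8), b=11^0·(≡6) mod 11; (8|11)=-1, (6|11)=-1; (−1)^{3·0·5}·(-1)^0·(-1)^3 = -1.
v=2: v_2(a)=0, v_2(b)=0; units ≡ 7, 3 (mod 8); ε·ε+αω+βω = 1·1+0·1+0·0 ≡ 1  ⇒  (a,b)_2 = -1.
v=17: a=17^3·(≡10), b=17^0·(≡9) mod 17; (10|17)=-1, (9|17)=+1; (−1)^{3·0·8}·(-1)^0·(+1)^3 = +1.
v=7: a=7^-4·(≡5), b=7^0·(≡5) mod 7; (5|7)=-1, (5|7)=-1; (−1)^{-4·0·3}·(-1)^0·(-1)^-4 = +1.
v=∞: 17391 > 0 and -93 < 0  ⇒  (a,b)_∞ = +1.
v=31: a=31^1·(≡29), b=31^1·(≡28) mod 31; (29|31)=-1, (28|31)=+1; (−1)^{1·1·15}·(-1)^1·(+1)^1 = +1.
|Ram(17391, -93)| = 2, even; anisotropic at {2, 11}.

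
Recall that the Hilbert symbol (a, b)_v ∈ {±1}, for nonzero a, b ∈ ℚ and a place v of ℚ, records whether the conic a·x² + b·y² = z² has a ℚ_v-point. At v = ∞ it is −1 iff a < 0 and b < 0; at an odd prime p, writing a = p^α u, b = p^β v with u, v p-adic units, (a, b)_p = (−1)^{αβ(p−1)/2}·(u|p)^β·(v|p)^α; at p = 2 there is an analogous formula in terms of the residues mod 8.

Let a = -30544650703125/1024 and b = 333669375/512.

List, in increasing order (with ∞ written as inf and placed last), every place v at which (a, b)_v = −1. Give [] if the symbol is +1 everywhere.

Mod squares: a ≡ -5, b ≡ 78. Check v ∈ {∞, 2, 3, 5, 13}.
v=∞: -5 < 0 and 78 > 0  ⇒  (a,b)_∞ = +1.
v=3: a=3^4·(≡1), b=3^5·(≡2) mod 3; (1|3)=+1, (2|3)=-1; (−1)^{4·5·1}·(+1)^5·(-1)^4 = +1.
v=13: a=13^6·(≡8), b=13^3·(≡7) mod 13; (8|13)=-1, (7|13)=-1; (−1)^{6·3·6}·(-1)^3·(-1)^6 = -1.
v=2: v_2(a)=-10, v_2(b)=-9; units ≡ 3, 7 (mod 8); ε·ε+αω+βω = 1·1+-10·0+-9·1 ≡ 0  ⇒  (a,b)_2 = +1.
v=5: a=5^7·(≡4), b=5^4·(≡3) mod 5; (4|5)=+1, (3|5)=-1; (−1)^{7·4·2}·(+1)^4·(-1)^7 = -1.
Ram(-5, 78) = {5, 13}; no ℚ_5-point on the conic.

[5, 13]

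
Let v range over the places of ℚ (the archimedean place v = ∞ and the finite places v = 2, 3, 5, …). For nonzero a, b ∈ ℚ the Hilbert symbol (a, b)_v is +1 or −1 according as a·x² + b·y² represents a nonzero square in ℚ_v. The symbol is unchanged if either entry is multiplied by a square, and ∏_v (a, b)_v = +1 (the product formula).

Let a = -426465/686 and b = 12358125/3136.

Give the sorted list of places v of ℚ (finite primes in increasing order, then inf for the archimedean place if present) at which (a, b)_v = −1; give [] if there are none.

(a, b) ≡ (-910, 13) mod (ℚ^×)²; places V = {2, 3, 5, 7, 13, ∞}.
(a,b)_∞: sgn(-910)=−, sgn(13)=+, so +1.
(a,b)_7: α=-3, u≡5; β=-2, v≡3 (mod 7); (5|7)=-1, (3|7)=-1; sign (−1)^0·-1^-2·-1^-3 = -1.
(a,b)_2: α=-1, β=-6; u≡1, v≡5 (mod 8); ε(u)ε(v)=0·0, αω(v)=-1·1, βω(u)=-6·0; sum ≡ 1  ⇒  -1.
(a,b)_5: α=1, u≡2; β=4, v≡3 (mod 5); (2|5)=-1, (3|5)=-1; sign (−1)^0·-1^4·-1^1 = -1.
(a,b)_13: α=1, u≡2; β=3, v≡3 (mod 13); (2|13)=-1, (3|13)=+1; sign (−1)^0·-1^3·+1^1 = -1.
(a,b)_3: α=8, u≡2; β=2, v≡1 (mod 3); (2|3)=-1, (1|3)=+1; sign (−1)^0·-1^2·+1^8 = +1.
Ram(-910, 13) = {2, 5, 7, 13}; no ℚ_2-point on the conic.

[2, 5, 7, 13]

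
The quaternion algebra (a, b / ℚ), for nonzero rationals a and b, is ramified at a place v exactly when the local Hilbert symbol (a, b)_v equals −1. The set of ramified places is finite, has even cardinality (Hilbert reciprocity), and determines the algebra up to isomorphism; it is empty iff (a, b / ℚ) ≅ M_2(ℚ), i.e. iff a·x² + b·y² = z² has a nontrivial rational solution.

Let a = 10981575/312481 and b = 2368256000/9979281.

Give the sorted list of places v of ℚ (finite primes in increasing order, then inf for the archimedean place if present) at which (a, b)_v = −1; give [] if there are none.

Mod squares: a ≡ 5423, b ≡ 110. Check v ∈ {∞, 2, 3, 5, 11, 13, 17, 29, 43}.
v=5: a=5^2·(≡3), b=5^3·(≡3) mod 5; (3|5)=-1, (3|5)=-1; (−1)^{2·3·2}·(-1)^3·(-1)^2 = -1.
v=11: a=11^1·(≡5), b=11^1·(≡10) mod 11; (5|11)=+1, (10|11)=-1; (−1)^{1·1·5}·(+1)^1·(-1)^1 = +1.
v=29: a=29^1·(≡23), b=29^2·(≡25) mod 29; (23|29)=+1, (25|29)=+1; (−1)^{1·2·14}·(+1)^2·(+1)^1 = +1.
v=2: v_2(a)=0, v_2(b)=11; units ≡ 7, 7 (mod 8); ε·ε+αω+βω = 1·1+0·0+11·0 ≡ 1  ⇒  (a,b)_2 = -1.
v=13: a=13^-2·(≡11), b=13^-2·(≡2) mod 13; (11|13)=-1, (2|13)=-1; (−1)^{-2·-2·6}·(-1)^-2·(-1)^-2 = +1.
v=43: a=43^-2·(≡22), b=43^0·(≡13) mod 43; (22|43)=-1, (13|43)=+1; (−1)^{-2·0·21}·(-1)^0·(+1)^-2 = +1.
v=3: a=3^4·(≡2), b=3^-10·(≡2) mod 3; (2|3)=-1, (2|3)=-1; (−1)^{4·-10·1}·(-1)^-10·(-1)^4 = +1.
v=17: a=17^1·(≡15), b=17^0·(≡16) mod 17; (15|17)=+1, (16|17)=+1; (−1)^{1·0·8}·(+1)^0·(+1)^1 = +1.
v=∞: 5423 > 0 and 110 > 0  ⇒  (a,b)_∞ = +1.
Ram(5423, 110) = {2, 5}; no ℚ_2-point on the conic.

[2, 5]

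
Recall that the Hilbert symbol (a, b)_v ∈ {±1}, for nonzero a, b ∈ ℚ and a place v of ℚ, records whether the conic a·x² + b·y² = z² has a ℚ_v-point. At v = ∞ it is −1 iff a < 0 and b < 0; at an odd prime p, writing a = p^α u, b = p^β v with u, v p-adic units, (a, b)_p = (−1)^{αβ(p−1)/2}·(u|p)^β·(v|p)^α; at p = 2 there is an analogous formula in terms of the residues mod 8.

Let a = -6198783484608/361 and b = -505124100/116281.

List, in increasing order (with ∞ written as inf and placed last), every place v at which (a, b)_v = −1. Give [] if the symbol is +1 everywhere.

[13, 17, 31, 41, 43, inf]

(a, b) ≡ (-132861443, -41) mod (ℚ^×)²; places V = {2, 3, 5, 11, 13, 17, 19, 31, 41, 43, ∞}.
(a,b)_43: α=1, u≡8; β=0, v≡33 (mod 43); (8|43)=-1, (33|43)=-1; sign (−1)^0·-1^0·-1^1 = -1.
(a,b)_41: α=1, u≡19; β=1, v≡39 (mod 41); (19|41)=-1, (39|41)=+1; sign (−1)^0·-1^1·+1^1 = -1.
(a,b)_2: α=6, β=2; u≡5, v≡7 (mod 8); ε(u)ε(v)=0·1, αω(v)=6·0, βω(u)=2·1; sum ≡ 0  ⇒  +1.
(a,b)_3: α=6, u≡1; β=6, v≡1 (mod 3); (1|3)=+1, (1|3)=+1; sign (−1)^0·+1^6·+1^6 = +1.
(a,b)_∞: sgn(-132861443)=−, sgn(-41)=−, so -1.
(a,b)_5: α=0, u≡2; β=2, v≡1 (mod 5); (2|5)=-1, (1|5)=+1; sign (−1)^0·-1^2·+1^0 = +1.
(a,b)_17: α=1, u≡11; β=0, v≡11 (mod 17); (11|17)=-1, (11|17)=-1; sign (−1)^0·-1^0·-1^1 = -1.
(a,b)_31: α=1, u≡15; β=-2, v≡29 (mod 31); (15|31)=-1, (29|31)=-1; sign (−1)^0·-1^-2·-1^1 = -1.
(a,b)_19: α=-2, u≡4; β=0, v≡1 (mod 19); (4|19)=+1, (1|19)=+1; sign (−1)^0·+1^0·+1^-2 = +1.
(a,b)_13: α=1, u≡7; β=2, v≡11 (mod 13); (7|13)=-1, (11|13)=-1; sign (−1)^0·-1^2·-1^1 = -1.
(a,b)_11: α=1, u≡7; β=-2, v≡9 (mod 11); (7|11)=-1, (9|11)=+1; sign (−1)^0·-1^-2·+1^1 = +1.
|Ram(-132861443, -41)| = 6, even; anisotropic at {13, 17, 31, 41, 43, ∞}.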